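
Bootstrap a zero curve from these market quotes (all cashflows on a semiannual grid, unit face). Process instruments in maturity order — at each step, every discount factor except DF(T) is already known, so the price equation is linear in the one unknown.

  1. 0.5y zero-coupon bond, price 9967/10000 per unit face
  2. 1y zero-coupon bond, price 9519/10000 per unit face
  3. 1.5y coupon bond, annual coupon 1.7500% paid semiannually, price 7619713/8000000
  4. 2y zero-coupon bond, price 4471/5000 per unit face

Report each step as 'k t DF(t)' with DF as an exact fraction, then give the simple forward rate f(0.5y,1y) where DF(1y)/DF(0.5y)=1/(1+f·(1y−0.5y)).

step 1 [0.5y] zero: DF = P = 9967/10000 ≈ 0.996700
step 2 [1y] zero: DF = P = 9519/10000 ≈ 0.951900
step 3 [1.5y] bond c/2=7/800: DF=(7619713/8000000 − 7/800·(0.996700+0.951900))/(1+7/800) = 9273/10000 ≈ 0.927300
step 4 [2y] zero: DF = P = 4471/5000 ≈ 0.894200

1 1/2 9967/10000
2 1 9519/10000
3 3/2 9273/10000
4 2 4471/5000
f(0.5y,1y) = ((9967/10000)/(9519/10000) − 1)/(1/2) = 896/9519 ≈ 9.4128%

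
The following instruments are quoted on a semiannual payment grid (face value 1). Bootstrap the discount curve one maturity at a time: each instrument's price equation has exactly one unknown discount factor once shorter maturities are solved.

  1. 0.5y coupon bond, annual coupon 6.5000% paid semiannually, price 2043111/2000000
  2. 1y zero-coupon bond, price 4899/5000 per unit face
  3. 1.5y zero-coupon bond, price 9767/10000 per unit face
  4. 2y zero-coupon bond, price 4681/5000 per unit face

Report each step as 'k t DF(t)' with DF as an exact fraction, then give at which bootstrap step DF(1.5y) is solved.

1 1/2 4947/5000
2 1 4899/5000
3 3/2 9767/10000
4 2 4681/5000
DF(1.5y) is solved at step 3

step 1 [0.5y] bond c/2=13/400: DF=(2043111/2000000 − 13/400·(0))/(1+13/400) = 4947/5000 ≈ 0.989400
step 2 [1y] zero: DF = P = 4899/5000 ≈ 0.979800
step 3 [1.5y] zero: DF = P = 9767/10000 ≈ 0.976700
step 4 [2y] zero: DF = P = 4681/5000 ≈ 0.936200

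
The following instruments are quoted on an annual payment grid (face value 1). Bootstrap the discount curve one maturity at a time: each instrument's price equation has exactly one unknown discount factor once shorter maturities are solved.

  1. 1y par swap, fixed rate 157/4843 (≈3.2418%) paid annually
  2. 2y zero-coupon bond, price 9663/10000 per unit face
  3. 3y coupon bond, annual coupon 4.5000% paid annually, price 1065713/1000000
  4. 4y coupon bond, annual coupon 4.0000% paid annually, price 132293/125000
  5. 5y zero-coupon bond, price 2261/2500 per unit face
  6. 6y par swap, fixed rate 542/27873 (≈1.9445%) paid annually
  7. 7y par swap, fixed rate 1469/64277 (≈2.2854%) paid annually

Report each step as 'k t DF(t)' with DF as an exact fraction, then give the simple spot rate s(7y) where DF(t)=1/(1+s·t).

step 1 [1y] swap r/1=157/4843: DF=(1 − 157/4843·(0))/(1+157/4843) = 4843/5000 ≈ 0.968600
step 2 [2y] zero: DF = P = 9663/10000 ≈ 0.966300
step 3 [3y] bond c/1=9/200: DF=(1065713/1000000 − 9/200·(0.968600+0.966300))/(1+9/200) = 1873/2000 ≈ 0.936500
step 4 [4y] bond c/1=1/25: DF=(132293/125000 − 1/25·(0.968600+0.966300+0.936500))/(1+1/25) = 567/625 ≈ 0.907200
step 5 [5y] zero: DF = P = 2261/2500 ≈ 0.904400
step 6 [6y] swap r/1=542/27873: DF=(1 − 542/27873·(0.968600+0.966300+0.936500+0.907200+0.904400))/(1+542/27873) = 2229/2500 ≈ 0.891600
step 7 [7y] swap r/1=1469/64277: DF=(1 − 1469/64277·(0.968600+0.966300+0.936500+0.907200+0.904400+0.891600))/(1+1469/64277) = 8531/10000 ≈ 0.853100

1 1 4843/5000
2 2 9663/10000
3 3 1873/2000
4 4 567/625
5 5 2261/2500
6 6 2229/2500
7 7 8531/10000
s(7y) = (1/(8531/10000) − 1)/(7) = 1469/59717 ≈ 2.4599%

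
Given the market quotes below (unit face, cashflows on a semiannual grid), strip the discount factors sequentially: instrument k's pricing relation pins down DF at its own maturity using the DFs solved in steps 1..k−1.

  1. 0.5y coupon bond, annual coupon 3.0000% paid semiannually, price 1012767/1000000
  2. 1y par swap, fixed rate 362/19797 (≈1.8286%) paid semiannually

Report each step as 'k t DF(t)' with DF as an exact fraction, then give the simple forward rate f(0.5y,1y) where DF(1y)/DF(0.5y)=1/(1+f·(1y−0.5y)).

1 1/2 4989/5000
2 1 9819/10000
f(0.5y,1y) = ((4989/5000)/(9819/10000) − 1)/(1/2) = 106/3273 ≈ 3.2386%

step 1 [0.5y] bond c/2=3/200: DF=(1012767/1000000 − 3/200·(0))/(1+3/200) = 4989/5000 ≈ 0.997800
step 2 [1y] swap r/2=181/19797: DF=(1 − 181/19797·(0.997800))/(1+181/19797) = 9819/10000 ≈ 0.981900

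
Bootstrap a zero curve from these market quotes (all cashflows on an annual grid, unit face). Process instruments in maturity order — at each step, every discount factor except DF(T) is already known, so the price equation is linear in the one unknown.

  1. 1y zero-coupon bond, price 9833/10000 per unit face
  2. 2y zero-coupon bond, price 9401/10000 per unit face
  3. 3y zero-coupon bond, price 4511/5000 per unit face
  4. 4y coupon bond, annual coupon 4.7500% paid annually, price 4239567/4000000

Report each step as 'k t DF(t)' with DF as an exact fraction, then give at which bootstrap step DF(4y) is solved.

1 1 9833/10000
2 2 9401/10000
3 3 4511/5000
4 4 8837/10000
DF(4y) is solved at step 4

step 1 [1y] zero: DF = P = 9833/10000 ≈ 0.983300
step 2 [2y] zero: DF = P = 9401/10000 ≈ 0.940100
step 3 [3y] zero: DF = P = 4511/5000 ≈ 0.902200
step 4 [4y] bond c/1=19/400: DF=(4239567/4000000 − 19/400·(0.983300+0.940100+0.902200))/(1+19/400) = 8837/10000 ≈ 0.883700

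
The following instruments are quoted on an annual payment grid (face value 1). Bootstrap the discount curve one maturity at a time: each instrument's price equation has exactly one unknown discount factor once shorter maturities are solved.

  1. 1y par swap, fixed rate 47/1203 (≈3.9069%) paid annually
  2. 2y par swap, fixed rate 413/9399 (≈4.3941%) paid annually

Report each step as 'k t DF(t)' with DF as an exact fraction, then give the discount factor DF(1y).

step 1 [1y] swap r/1=47/1203: DF=(1 − 47/1203·(0))/(1+47/1203) = 1203/1250 ≈ 0.962400
step 2 [2y] swap r/1=413/9399: DF=(1 − 413/9399·(0.962400))/(1+413/9399) = 4587/5000 ≈ 0.917400

1 1 1203/1250
2 2 4587/5000
DF(1y) = 1203/1250 ≈ 0.962400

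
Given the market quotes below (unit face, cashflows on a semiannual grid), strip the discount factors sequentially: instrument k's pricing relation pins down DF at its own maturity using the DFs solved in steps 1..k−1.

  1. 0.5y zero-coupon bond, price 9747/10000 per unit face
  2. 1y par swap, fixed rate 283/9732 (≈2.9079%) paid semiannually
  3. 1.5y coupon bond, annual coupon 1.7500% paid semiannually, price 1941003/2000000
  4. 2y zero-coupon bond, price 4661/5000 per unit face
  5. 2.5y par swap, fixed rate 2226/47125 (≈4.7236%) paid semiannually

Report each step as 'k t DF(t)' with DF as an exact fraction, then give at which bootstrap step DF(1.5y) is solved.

1 1/2 9747/10000
2 1 9717/10000
3 3/2 2363/2500
4 2 4661/5000
5 5/2 8887/10000
DF(1.5y) is solved at step 3

step 1 [0.5y] zero: DF = P = 9747/10000 ≈ 0.974700
step 2 [1y] swap r/2=283/19464: DF=(1 − 283/19464·(0.974700))/(1+283/19464) = 9717/10000 ≈ 0.971700
step 3 [1.5y] bond c/2=7/800: DF=(1941003/2000000 − 7/800·(0.974700+0.971700))/(1+7/800) = 2363/2500 ≈ 0.945200
step 4 [2y] zero: DF = P = 4661/5000 ≈ 0.932200
step 5 [2.5y] swap r/2=1113/47125: DF=(1 − 1113/47125·(0.974700+0.971700+0.945200+0.932200))/(1+1113/47125) = 8887/10000 ≈ 0.888700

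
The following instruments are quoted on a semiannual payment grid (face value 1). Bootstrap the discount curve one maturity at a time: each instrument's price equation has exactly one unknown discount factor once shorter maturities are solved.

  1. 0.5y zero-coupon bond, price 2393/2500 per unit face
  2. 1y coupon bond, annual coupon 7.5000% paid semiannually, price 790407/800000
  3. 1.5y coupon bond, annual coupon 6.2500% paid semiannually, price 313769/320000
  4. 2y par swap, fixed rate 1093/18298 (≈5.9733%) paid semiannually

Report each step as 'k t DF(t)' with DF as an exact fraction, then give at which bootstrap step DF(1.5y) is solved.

step 1 [0.5y] zero: DF = P = 2393/2500 ≈ 0.957200
step 2 [1y] bond c/2=3/80: DF=(790407/800000 − 3/80·(0.957200))/(1+3/80) = 9177/10000 ≈ 0.917700
step 3 [1.5y] bond c/2=1/32: DF=(313769/320000 − 1/32·(0.957200+0.917700))/(1+1/32) = 447/500 ≈ 0.894000
step 4 [2y] swap r/2=1093/36596: DF=(1 − 1093/36596·(0.957200+0.917700+0.894000))/(1+1093/36596) = 8907/10000 ≈ 0.890700

1 1/2 2393/2500
2 1 9177/10000
3 3/2 447/500
4 2 8907/10000
DF(1.5y) is solved at step 3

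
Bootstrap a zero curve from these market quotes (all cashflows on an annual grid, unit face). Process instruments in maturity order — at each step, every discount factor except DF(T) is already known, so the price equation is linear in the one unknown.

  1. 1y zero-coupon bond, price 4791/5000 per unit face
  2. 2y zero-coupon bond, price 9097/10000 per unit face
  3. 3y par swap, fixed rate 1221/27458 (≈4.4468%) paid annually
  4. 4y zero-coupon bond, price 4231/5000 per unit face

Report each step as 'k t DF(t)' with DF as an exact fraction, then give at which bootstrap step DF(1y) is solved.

1 1 4791/5000
2 2 9097/10000
3 3 8779/10000
4 4 4231/5000
DF(1y) is solved at step 1

step 1 [1y] zero: DF = P = 4791/5000 ≈ 0.958200
step 2 [2y] zero: DF = P = 9097/10000 ≈ 0.909700
step 3 [3y] swap r/1=1221/27458: DF=(1 − 1221/27458·(0.958200+0.909700))/(1+1221/27458) = 8779/10000 ≈ 0.877900
step 4 [4y] zero: DF = P = 4231/5000 ≈ 0.846200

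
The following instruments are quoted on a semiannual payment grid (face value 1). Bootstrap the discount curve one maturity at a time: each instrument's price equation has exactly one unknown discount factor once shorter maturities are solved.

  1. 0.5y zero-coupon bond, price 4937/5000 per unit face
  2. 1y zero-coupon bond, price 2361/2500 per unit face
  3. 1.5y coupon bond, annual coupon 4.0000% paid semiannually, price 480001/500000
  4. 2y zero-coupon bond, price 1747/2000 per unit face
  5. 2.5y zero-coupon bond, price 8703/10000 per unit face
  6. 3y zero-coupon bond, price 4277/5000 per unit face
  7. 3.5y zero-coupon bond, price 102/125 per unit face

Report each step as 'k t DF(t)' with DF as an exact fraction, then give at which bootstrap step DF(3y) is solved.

1 1/2 4937/5000
2 1 2361/2500
3 3/2 9033/10000
4 2 1747/2000
5 5/2 8703/10000
6 3 4277/5000
7 7/2 102/125
DF(3y) is solved at step 6

step 1 [0.5y] zero: DF = P = 4937/5000 ≈ 0.987400
step 2 [1y] zero: DF = P = 2361/2500 ≈ 0.944400
step 3 [1.5y] bond c/2=1/50: DF=(480001/500000 − 1/50·(0.987400+0.944400))/(1+1/50) = 9033/10000 ≈ 0.903300
step 4 [2y] zero: DF = P = 1747/2000 ≈ 0.873500
step 5 [2.5y] zero: DF = P = 8703/10000 ≈ 0.870300
step 6 [3y] zero: DF = P = 4277/5000 ≈ 0.855400
step 7 [3.5y] zero: DF = P = 102/125 ≈ 0.816000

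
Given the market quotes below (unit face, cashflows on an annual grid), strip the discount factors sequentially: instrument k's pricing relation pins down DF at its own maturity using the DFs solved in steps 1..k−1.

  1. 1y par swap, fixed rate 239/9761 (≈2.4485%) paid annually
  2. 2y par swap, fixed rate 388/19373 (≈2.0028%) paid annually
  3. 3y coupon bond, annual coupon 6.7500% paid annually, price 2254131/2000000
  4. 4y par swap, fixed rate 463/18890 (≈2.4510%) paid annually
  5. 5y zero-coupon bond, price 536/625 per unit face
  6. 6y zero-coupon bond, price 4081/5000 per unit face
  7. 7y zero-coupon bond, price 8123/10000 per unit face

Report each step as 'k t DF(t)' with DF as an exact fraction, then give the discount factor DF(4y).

step 1 [1y] swap r/1=239/9761: DF=(1 − 239/9761·(0))/(1+239/9761) = 9761/10000 ≈ 0.976100
step 2 [2y] swap r/1=388/19373: DF=(1 − 388/19373·(0.976100))/(1+388/19373) = 2403/2500 ≈ 0.961200
step 3 [3y] bond c/1=27/400: DF=(2254131/2000000 − 27/400·(0.976100+0.961200))/(1+27/400) = 9333/10000 ≈ 0.933300
step 4 [4y] swap r/1=463/18890: DF=(1 − 463/18890·(0.976100+0.961200+0.933300))/(1+463/18890) = 4537/5000 ≈ 0.907400
step 5 [5y] zero: DF = P = 536/625 ≈ 0.857600
step 6 [6y] zero: DF = P = 4081/5000 ≈ 0.816200
step 7 [7y] zero: DF = P = 8123/10000 ≈ 0.812300

1 1 9761/10000
2 2 2403/2500
3 3 9333/10000
4 4 4537/5000
5 5 536/625
6 6 4081/5000
7 7 8123/10000
DF(4y) = 4537/5000 ≈ 0.907400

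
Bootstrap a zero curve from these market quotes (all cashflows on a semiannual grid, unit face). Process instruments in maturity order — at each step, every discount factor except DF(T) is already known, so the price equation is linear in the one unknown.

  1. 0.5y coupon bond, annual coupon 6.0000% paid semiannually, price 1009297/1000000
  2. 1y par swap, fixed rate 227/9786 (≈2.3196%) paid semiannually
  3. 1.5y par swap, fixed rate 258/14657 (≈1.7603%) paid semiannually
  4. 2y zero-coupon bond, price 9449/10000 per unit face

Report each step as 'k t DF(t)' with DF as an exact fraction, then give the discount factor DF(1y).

step 1 [0.5y] bond c/2=3/100: DF=(1009297/1000000 − 3/100·(0))/(1+3/100) = 9799/10000 ≈ 0.979900
step 2 [1y] swap r/2=227/19572: DF=(1 − 227/19572·(0.979900))/(1+227/19572) = 9773/10000 ≈ 0.977300
step 3 [1.5y] swap r/2=129/14657: DF=(1 − 129/14657·(0.979900+0.977300))/(1+129/14657) = 4871/5000 ≈ 0.974200
step 4 [2y] zero: DF = P = 9449/10000 ≈ 0.944900

1 1/2 9799/10000
2 1 9773/10000
3 3/2 4871/5000
4 2 9449/10000
DF(1y) = 9773/10000 ≈ 0.977300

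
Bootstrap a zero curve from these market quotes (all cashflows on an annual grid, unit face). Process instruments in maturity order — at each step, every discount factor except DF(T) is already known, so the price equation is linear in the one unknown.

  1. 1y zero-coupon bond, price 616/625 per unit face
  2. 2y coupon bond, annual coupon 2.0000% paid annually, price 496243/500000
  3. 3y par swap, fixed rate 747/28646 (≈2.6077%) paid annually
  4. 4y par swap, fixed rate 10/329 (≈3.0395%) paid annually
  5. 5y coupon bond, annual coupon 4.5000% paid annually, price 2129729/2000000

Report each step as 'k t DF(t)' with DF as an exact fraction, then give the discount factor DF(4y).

step 1 [1y] zero: DF = P = 616/625 ≈ 0.985600
step 2 [2y] bond c/1=1/50: DF=(496243/500000 − 1/50·(0.985600))/(1+1/50) = 9537/10000 ≈ 0.953700
step 3 [3y] swap r/1=747/28646: DF=(1 − 747/28646·(0.985600+0.953700))/(1+747/28646) = 9253/10000 ≈ 0.925300
step 4 [4y] swap r/1=10/329: DF=(1 − 10/329·(0.985600+0.953700+0.925300))/(1+10/329) = 443/500 ≈ 0.886000
step 5 [5y] bond c/1=9/200: DF=(2129729/2000000 − 9/200·(0.985600+0.953700+0.925300+0.886000))/(1+9/200) = 343/400 ≈ 0.857500

1 1 616/625
2 2 9537/10000
3 3 9253/10000
4 4 443/500
5 5 343/400
DF(4y) = 443/500 ≈ 0.886000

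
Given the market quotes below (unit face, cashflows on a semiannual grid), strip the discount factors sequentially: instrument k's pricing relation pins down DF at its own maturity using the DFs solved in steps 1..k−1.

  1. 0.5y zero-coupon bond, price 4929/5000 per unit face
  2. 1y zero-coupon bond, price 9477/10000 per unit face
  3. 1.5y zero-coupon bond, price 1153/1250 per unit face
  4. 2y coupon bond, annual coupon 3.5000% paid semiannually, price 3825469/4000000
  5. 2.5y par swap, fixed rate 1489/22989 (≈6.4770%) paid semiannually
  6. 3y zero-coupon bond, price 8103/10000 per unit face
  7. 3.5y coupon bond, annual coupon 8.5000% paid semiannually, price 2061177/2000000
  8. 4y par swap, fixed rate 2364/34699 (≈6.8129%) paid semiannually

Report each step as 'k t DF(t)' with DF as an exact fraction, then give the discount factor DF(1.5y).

1 1/2 4929/5000
2 1 9477/10000
3 3/2 1153/1250
4 2 2227/2500
5 5/2 8511/10000
6 3 8103/10000
7 7/2 7681/10000
8 4 1909/2500
DF(1.5y) = 1153/1250 ≈ 0.922400

step 1 [0.5y] zero: DF = P = 4929/5000 ≈ 0.985800
step 2 [1y] zero: DF = P = 9477/10000 ≈ 0.947700
step 3 [1.5y] zero: DF = P = 1153/1250 ≈ 0.922400
step 4 [2y] bond c/2=7/400: DF=(3825469/4000000 − 7/400·(0.985800+0.947700+0.922400))/(1+7/400) = 2227/2500 ≈ 0.890800
step 5 [2.5y] swap r/2=1489/45978: DF=(1 − 1489/45978·(0.985800+0.947700+0.922400+0.890800))/(1+1489/45978) = 8511/10000 ≈ 0.851100
step 6 [3y] zero: DF = P = 8103/10000 ≈ 0.810300
step 7 [3.5y] bond c/2=17/400: DF=(2061177/2000000 − 17/400·(0.985800+0.947700+0.922400+0.890800+0.851100+0.810300))/(1+17/400) = 7681/10000 ≈ 0.768100
step 8 [4y] swap r/2=1182/34699: DF=(1 − 1182/34699·(0.985800+0.947700+0.922400+0.890800+0.851100+0.810300+0.768100))/(1+1182/34699) = 1909/2500 ≈ 0.763600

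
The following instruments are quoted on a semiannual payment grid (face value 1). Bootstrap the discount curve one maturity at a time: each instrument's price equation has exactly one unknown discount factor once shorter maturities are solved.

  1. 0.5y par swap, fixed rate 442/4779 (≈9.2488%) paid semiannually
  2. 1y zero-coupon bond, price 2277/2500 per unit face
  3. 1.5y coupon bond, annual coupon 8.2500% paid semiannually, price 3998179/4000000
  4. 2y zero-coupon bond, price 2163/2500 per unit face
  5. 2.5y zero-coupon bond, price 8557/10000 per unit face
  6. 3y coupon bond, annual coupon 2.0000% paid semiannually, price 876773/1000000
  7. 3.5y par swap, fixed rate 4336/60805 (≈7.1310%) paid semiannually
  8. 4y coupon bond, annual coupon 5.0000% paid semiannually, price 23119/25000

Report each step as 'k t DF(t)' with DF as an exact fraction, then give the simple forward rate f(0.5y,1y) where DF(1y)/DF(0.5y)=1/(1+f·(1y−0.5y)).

step 1 [0.5y] swap r/2=221/4779: DF=(1 − 221/4779·(0))/(1+221/4779) = 4779/5000 ≈ 0.955800
step 2 [1y] zero: DF = P = 2277/2500 ≈ 0.910800
step 3 [1.5y] bond c/2=33/800: DF=(3998179/4000000 − 33/800·(0.955800+0.910800))/(1+33/800) = 443/500 ≈ 0.886000
step 4 [2y] zero: DF = P = 2163/2500 ≈ 0.865200
step 5 [2.5y] zero: DF = P = 8557/10000 ≈ 0.855700
step 6 [3y] bond c/2=1/100: DF=(876773/1000000 − 1/100·(0.955800+0.910800+0.886000+0.865200+0.855700))/(1+1/100) = 4119/5000 ≈ 0.823800
step 7 [3.5y] swap r/2=2168/60805: DF=(1 − 2168/60805·(0.955800+0.910800+0.886000+0.865200+0.855700+0.823800))/(1+2168/60805) = 979/1250 ≈ 0.783200
step 8 [4y] bond c/2=1/40: DF=(23119/25000 − 1/40·(0.955800+0.910800+0.886000+0.865200+0.855700+0.823800+0.783200))/(1+1/40) = 7539/10000 ≈ 0.753900

1 1/2 4779/5000
2 1 2277/2500
3 3/2 443/500
4 2 2163/2500
5 5/2 8557/10000
6 3 4119/5000
7 7/2 979/1250
8 4 7539/10000
f(0.5y,1y) = ((4779/5000)/(2277/2500) − 1)/(1/2) = 25/253 ≈ 9.8814%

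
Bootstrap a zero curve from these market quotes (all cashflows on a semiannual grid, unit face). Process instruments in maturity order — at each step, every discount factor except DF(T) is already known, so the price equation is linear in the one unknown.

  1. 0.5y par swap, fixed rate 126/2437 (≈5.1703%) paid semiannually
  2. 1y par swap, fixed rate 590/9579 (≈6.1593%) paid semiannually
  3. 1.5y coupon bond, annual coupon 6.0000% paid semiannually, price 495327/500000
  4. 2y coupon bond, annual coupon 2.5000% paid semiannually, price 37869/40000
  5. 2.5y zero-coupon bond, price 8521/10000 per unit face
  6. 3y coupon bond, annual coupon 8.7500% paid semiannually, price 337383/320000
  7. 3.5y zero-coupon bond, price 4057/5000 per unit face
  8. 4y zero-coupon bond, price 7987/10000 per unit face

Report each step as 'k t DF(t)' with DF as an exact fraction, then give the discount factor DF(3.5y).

1 1/2 2437/2500
2 1 941/1000
3 3/2 453/500
4 2 4501/5000
5 5/2 8521/10000
6 3 1023/1250
7 7/2 4057/5000
8 4 7987/10000
DF(3.5y) = 4057/5000 ≈ 0.811400

step 1 [0.5y] swap r/2=63/2437: DF=(1 − 63/2437·(0))/(1+63/2437) = 2437/2500 ≈ 0.974800
step 2 [1y] swap r/2=295/9579: DF=(1 − 295/9579·(0.974800))/(1+295/9579) = 941/1000 ≈ 0.941000
step 3 [1.5y] bond c/2=3/100: DF=(495327/500000 − 3/100·(0.974800+0.941000))/(1+3/100) = 453/500 ≈ 0.906000
step 4 [2y] bond c/2=1/80: DF=(37869/40000 − 1/80·(0.974800+0.941000+0.906000))/(1+1/80) = 4501/5000 ≈ 0.900200
step 5 [2.5y] zero: DF = P = 8521/10000 ≈ 0.852100
step 6 [3y] bond c/2=7/160: DF=(337383/320000 − 7/160·(0.974800+0.941000+0.906000+0.900200+0.852100))/(1+7/160) = 1023/1250 ≈ 0.818400
step 7 [3.5y] zero: DF = P = 4057/5000 ≈ 0.811400
step 8 [4y] zero: DF = P = 7987/10000 ≈ 0.798700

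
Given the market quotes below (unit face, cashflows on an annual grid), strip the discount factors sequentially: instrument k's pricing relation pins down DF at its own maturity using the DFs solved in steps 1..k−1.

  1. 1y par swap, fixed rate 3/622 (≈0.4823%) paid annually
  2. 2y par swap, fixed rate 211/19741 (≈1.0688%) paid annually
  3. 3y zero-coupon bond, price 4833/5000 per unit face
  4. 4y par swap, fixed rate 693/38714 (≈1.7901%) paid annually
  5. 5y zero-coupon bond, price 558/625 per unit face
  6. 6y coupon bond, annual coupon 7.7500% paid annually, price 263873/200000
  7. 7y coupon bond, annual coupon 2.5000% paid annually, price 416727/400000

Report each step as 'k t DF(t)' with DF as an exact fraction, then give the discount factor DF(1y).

1 1 622/625
2 2 9789/10000
3 3 4833/5000
4 4 9307/10000
5 5 558/625
6 6 4409/5000
7 7 8787/10000
DF(1y) = 622/625 ≈ 0.995200

step 1 [1y] swap r/1=3/622: DF=(1 − 3/622·(0))/(1+3/622) = 622/625 ≈ 0.995200
step 2 [2y] swap r/1=211/19741: DF=(1 − 211/19741·(0.995200))/(1+211/19741) = 9789/10000 ≈ 0.978900
step 3 [3y] zero: DF = P = 4833/5000 ≈ 0.966600
step 4 [4y] swap r/1=693/38714: DF=(1 − 693/38714·(0.995200+0.978900+0.966600))/(1+693/38714) = 9307/10000 ≈ 0.930700
step 5 [5y] zero: DF = P = 558/625 ≈ 0.892800
step 6 [6y] bond c/1=31/400: DF=(263873/200000 − 31/400·(0.995200+0.978900+0.966600+0.930700+0.892800))/(1+31/400) = 4409/5000 ≈ 0.881800
step 7 [7y] bond c/1=1/40: DF=(416727/400000 − 1/40·(0.995200+0.978900+0.966600+0.930700+0.892800+0.881800))/(1+1/40) = 8787/10000 ≈ 0.878700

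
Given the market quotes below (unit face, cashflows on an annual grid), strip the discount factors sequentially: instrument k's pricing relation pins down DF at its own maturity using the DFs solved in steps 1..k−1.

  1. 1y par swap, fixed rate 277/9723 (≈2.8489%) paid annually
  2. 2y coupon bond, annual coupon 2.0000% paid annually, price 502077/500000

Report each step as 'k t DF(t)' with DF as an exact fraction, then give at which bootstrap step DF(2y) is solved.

step 1 [1y] swap r/1=277/9723: DF=(1 − 277/9723·(0))/(1+277/9723) = 9723/10000 ≈ 0.972300
step 2 [2y] bond c/1=1/50: DF=(502077/500000 − 1/50·(0.972300))/(1+1/50) = 4827/5000 ≈ 0.965400

1 1 9723/10000
2 2 4827/5000
DF(2y) is solved at step 2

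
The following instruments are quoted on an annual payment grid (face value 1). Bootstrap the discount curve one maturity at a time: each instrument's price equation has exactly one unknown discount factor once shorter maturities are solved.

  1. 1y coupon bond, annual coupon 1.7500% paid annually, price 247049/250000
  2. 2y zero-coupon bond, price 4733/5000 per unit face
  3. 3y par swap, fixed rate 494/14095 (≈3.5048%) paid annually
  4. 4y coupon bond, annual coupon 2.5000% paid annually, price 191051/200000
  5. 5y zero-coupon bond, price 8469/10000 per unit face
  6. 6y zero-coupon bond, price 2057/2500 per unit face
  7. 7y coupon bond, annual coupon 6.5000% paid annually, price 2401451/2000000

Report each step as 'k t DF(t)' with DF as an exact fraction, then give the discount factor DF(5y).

1 1 607/625
2 2 4733/5000
3 3 2253/2500
4 4 1079/1250
5 5 8469/10000
6 6 2057/2500
7 7 1001/1250
DF(5y) = 8469/10000 ≈ 0.846900

step 1 [1y] bond c/1=7/400: DF=(247049/250000 − 7/400·(0))/(1+7/400) = 607/625 ≈ 0.971200
step 2 [2y] zero: DF = P = 4733/5000 ≈ 0.946600
step 3 [3y] swap r/1=494/14095: DF=(1 − 494/14095·(0.971200+0.946600))/(1+494/14095) = 2253/2500 ≈ 0.901200
step 4 [4y] bond c/1=1/40: DF=(191051/200000 − 1/40·(0.971200+0.946600+0.901200))/(1+1/40) = 1079/1250 ≈ 0.863200
step 5 [5y] zero: DF = P = 8469/10000 ≈ 0.846900
step 6 [6y] zero: DF = P = 2057/2500 ≈ 0.822800
step 7 [7y] bond c/1=13/200: DF=(2401451/2000000 − 13/200·(0.971200+0.946600+0.901200+0.863200+0.846900+0.822800))/(1+13/200) = 1001/1250 ≈ 0.800800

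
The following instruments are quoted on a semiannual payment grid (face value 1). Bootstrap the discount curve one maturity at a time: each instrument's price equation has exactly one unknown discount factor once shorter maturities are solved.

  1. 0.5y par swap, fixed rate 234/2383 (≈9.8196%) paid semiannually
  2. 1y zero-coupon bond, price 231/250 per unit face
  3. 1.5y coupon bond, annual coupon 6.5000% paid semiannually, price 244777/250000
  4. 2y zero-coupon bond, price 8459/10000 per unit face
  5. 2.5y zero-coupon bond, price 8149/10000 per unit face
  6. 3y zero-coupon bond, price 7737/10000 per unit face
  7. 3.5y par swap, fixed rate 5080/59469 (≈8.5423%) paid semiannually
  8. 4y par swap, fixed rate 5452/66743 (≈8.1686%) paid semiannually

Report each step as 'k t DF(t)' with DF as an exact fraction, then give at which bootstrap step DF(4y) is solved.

step 1 [0.5y] swap r/2=117/2383: DF=(1 − 117/2383·(0))/(1+117/2383) = 2383/2500 ≈ 0.953200
step 2 [1y] zero: DF = P = 231/250 ≈ 0.924000
step 3 [1.5y] bond c/2=13/400: DF=(244777/250000 − 13/400·(0.953200+0.924000))/(1+13/400) = 2223/2500 ≈ 0.889200
step 4 [2y] zero: DF = P = 8459/10000 ≈ 0.845900
step 5 [2.5y] zero: DF = P = 8149/10000 ≈ 0.814900
step 6 [3y] zero: DF = P = 7737/10000 ≈ 0.773700
step 7 [3.5y] swap r/2=2540/59469: DF=(1 − 2540/59469·(0.953200+0.924000+0.889200+0.845900+0.814900+0.773700))/(1+2540/59469) = 373/500 ≈ 0.746000
step 8 [4y] swap r/2=2726/66743: DF=(1 − 2726/66743·(0.953200+0.924000+0.889200+0.845900+0.814900+0.773700+0.746000))/(1+2726/66743) = 3637/5000 ≈ 0.727400

1 1/2 2383/2500
2 1 231/250
3 3/2 2223/2500
4 2 8459/10000
5 5/2 8149/10000
6 3 7737/10000
7 7/2 373/500
8 4 3637/5000
DF(4y) is solved at step 8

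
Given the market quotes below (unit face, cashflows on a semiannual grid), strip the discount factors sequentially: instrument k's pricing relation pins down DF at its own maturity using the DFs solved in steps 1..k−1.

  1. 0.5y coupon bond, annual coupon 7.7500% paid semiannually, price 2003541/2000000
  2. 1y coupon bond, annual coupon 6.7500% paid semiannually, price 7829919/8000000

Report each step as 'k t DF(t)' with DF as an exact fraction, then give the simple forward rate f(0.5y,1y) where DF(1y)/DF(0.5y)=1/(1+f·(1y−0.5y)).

step 1 [0.5y] bond c/2=31/800: DF=(2003541/2000000 − 31/800·(0))/(1+31/800) = 2411/2500 ≈ 0.964400
step 2 [1y] bond c/2=27/800: DF=(7829919/8000000 − 27/800·(0.964400))/(1+27/800) = 9153/10000 ≈ 0.915300

1 1/2 2411/2500
2 1 9153/10000
f(0.5y,1y) = ((2411/2500)/(9153/10000) − 1)/(1/2) = 982/9153 ≈ 10.7287%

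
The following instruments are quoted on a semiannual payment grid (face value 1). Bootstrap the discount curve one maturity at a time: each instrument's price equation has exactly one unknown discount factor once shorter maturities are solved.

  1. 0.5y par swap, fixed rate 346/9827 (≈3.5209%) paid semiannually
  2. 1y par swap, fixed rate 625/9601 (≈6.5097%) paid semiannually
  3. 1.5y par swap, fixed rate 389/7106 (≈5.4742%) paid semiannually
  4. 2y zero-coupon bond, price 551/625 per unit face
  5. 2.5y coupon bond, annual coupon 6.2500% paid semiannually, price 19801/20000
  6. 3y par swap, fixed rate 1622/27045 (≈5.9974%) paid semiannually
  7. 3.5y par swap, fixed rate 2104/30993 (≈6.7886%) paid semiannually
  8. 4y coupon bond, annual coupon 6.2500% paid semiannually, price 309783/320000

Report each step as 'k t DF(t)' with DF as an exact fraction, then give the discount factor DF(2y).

1 1/2 9827/10000
2 1 15/16
3 3/2 4611/5000
4 2 551/625
5 5/2 1059/1250
6 3 4189/5000
7 7/2 987/1250
8 4 7509/10000
DF(2y) = 551/625 ≈ 0.881600

step 1 [0.5y] swap r/2=173/9827: DF=(1 − 173/9827·(0))/(1+173/9827) = 9827/10000 ≈ 0.982700
step 2 [1y] swap r/2=625/19202: DF=(1 − 625/19202·(0.982700))/(1+625/19202) = 15/16 ≈ 0.937500
step 3 [1.5y] swap r/2=389/14212: DF=(1 − 389/14212·(0.982700+0.937500))/(1+389/14212) = 4611/5000 ≈ 0.922200
step 4 [2y] zero: DF = P = 551/625 ≈ 0.881600
step 5 [2.5y] bond c/2=1/32: DF=(19801/20000 − 1/32·(0.982700+0.937500+0.922200+0.881600))/(1+1/32) = 1059/1250 ≈ 0.847200
step 6 [3y] swap r/2=811/27045: DF=(1 − 811/27045·(0.982700+0.937500+0.922200+0.881600+0.847200))/(1+811/27045) = 4189/5000 ≈ 0.837800
step 7 [3.5y] swap r/2=1052/30993: DF=(1 − 1052/30993·(0.982700+0.937500+0.922200+0.881600+0.847200+0.837800))/(1+1052/30993) = 987/1250 ≈ 0.789600
step 8 [4y] bond c/2=1/32: DF=(309783/320000 − 1/32·(0.982700+0.937500+0.922200+0.881600+0.847200+0.837800+0.789600))/(1+1/32) = 7509/10000 ≈ 0.750900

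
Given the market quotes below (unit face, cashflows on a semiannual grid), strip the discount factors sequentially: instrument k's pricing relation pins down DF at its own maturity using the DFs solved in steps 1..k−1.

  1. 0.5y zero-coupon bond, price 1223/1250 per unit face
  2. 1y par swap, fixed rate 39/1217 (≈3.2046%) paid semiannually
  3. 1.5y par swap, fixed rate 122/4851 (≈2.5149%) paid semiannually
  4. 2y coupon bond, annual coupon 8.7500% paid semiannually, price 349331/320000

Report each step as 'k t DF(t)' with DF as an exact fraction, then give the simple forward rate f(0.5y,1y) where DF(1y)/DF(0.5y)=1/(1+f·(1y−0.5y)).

1 1/2 1223/1250
2 1 1211/1250
3 3/2 4817/5000
4 2 9239/10000
f(0.5y,1y) = ((1223/1250)/(1211/1250) − 1)/(1/2) = 24/1211 ≈ 1.9818%

step 1 [0.5y] zero: DF = P = 1223/1250 ≈ 0.978400
step 2 [1y] swap r/2=39/2434: DF=(1 − 39/2434·(0.978400))/(1+39/2434) = 1211/1250 ≈ 0.968800
step 3 [1.5y] swap r/2=61/4851: DF=(1 − 61/4851·(0.978400+0.968800))/(1+61/4851) = 4817/5000 ≈ 0.963400
step 4 [2y] bond c/2=7/160: DF=(349331/320000 − 7/160·(0.978400+0.968800+0.963400))/(1+7/160) = 9239/10000 ≈ 0.923900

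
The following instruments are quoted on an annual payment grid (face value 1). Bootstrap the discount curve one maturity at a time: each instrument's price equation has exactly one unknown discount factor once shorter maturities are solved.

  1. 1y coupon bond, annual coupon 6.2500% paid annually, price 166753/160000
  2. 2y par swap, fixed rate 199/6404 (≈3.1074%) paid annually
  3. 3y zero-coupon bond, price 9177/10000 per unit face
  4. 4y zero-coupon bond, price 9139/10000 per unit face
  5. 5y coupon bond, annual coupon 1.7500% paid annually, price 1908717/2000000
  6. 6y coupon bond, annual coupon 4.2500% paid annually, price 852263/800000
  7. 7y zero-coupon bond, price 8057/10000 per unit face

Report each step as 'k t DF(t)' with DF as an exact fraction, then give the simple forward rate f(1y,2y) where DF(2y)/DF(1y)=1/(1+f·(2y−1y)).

1 1 9809/10000
2 2 9403/10000
3 3 9177/10000
4 4 9139/10000
5 5 4367/5000
6 6 8333/10000
7 7 8057/10000
f(1y,2y) = ((9809/10000)/(9403/10000) − 1)/(1) = 406/9403 ≈ 4.3178%

step 1 [1y] bond c/1=1/16: DF=(166753/160000 − 1/16·(0))/(1+1/16) = 9809/10000 ≈ 0.980900
step 2 [2y] swap r/1=199/6404: DF=(1 − 199/6404·(0.980900))/(1+199/6404) = 9403/10000 ≈ 0.940300
step 3 [3y] zero: DF = P = 9177/10000 ≈ 0.917700
step 4 [4y] zero: DF = P = 9139/10000 ≈ 0.913900
step 5 [5y] bond c/1=7/400: DF=(1908717/2000000 − 7/400·(0.980900+0.940300+0.917700+0.913900))/(1+7/400) = 4367/5000 ≈ 0.873400
step 6 [6y] bond c/1=17/400: DF=(852263/800000 − 17/400·(0.980900+0.940300+0.917700+0.913900+0.873400))/(1+17/400) = 8333/10000 ≈ 0.833300
step 7 [7y] zero: DF = P = 8057/10000 ≈ 0.805700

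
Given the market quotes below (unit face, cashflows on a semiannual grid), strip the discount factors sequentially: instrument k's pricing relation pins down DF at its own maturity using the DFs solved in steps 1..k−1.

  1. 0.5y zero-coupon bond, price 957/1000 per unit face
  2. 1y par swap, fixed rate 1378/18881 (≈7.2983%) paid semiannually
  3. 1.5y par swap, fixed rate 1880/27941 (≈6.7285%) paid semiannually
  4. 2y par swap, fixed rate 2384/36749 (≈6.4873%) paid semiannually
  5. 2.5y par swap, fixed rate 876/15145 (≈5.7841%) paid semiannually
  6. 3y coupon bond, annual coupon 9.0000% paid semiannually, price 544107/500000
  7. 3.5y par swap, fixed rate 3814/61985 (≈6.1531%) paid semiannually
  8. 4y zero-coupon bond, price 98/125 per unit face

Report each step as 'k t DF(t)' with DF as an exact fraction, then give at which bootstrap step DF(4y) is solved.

step 1 [0.5y] zero: DF = P = 957/1000 ≈ 0.957000
step 2 [1y] swap r/2=689/18881: DF=(1 − 689/18881·(0.957000))/(1+689/18881) = 9311/10000 ≈ 0.931100
step 3 [1.5y] swap r/2=940/27941: DF=(1 − 940/27941·(0.957000+0.931100))/(1+940/27941) = 453/500 ≈ 0.906000
step 4 [2y] swap r/2=1192/36749: DF=(1 − 1192/36749·(0.957000+0.931100+0.906000))/(1+1192/36749) = 1101/1250 ≈ 0.880800
step 5 [2.5y] swap r/2=438/15145: DF=(1 − 438/15145·(0.957000+0.931100+0.906000+0.880800))/(1+438/15145) = 4343/5000 ≈ 0.868600
step 6 [3y] bond c/2=9/200: DF=(544107/500000 − 9/200·(0.957000+0.931100+0.906000+0.880800+0.868600))/(1+9/200) = 8457/10000 ≈ 0.845700
step 7 [3.5y] swap r/2=1907/61985: DF=(1 − 1907/61985·(0.957000+0.931100+0.906000+0.880800+0.868600+0.845700))/(1+1907/61985) = 8093/10000 ≈ 0.809300
step 8 [4y] zero: DF = P = 98/125 ≈ 0.784000

1 1/2 957/1000
2 1 9311/10000
3 3/2 453/500
4 2 1101/1250
5 5/2 4343/5000
6 3 8457/10000
7 7/2 8093/10000
8 4 98/125
DF(4y) is solved at step 8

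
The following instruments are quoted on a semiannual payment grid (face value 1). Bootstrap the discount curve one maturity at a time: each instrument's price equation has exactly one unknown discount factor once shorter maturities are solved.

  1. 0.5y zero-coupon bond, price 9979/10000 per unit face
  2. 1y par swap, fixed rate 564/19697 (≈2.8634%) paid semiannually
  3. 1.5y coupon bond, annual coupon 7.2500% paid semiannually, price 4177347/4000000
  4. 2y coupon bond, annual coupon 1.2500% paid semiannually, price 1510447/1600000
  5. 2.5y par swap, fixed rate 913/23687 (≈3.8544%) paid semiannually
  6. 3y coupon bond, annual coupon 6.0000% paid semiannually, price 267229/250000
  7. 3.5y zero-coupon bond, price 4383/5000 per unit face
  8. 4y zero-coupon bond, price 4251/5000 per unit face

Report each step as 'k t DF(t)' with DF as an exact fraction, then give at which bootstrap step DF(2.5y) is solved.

step 1 [0.5y] zero: DF = P = 9979/10000 ≈ 0.997900
step 2 [1y] swap r/2=282/19697: DF=(1 − 282/19697·(0.997900))/(1+282/19697) = 4859/5000 ≈ 0.971800
step 3 [1.5y] bond c/2=29/800: DF=(4177347/4000000 − 29/800·(0.997900+0.971800))/(1+29/800) = 9389/10000 ≈ 0.938900
step 4 [2y] bond c/2=1/160: DF=(1510447/1600000 − 1/160·(0.997900+0.971800+0.938900))/(1+1/160) = 9201/10000 ≈ 0.920100
step 5 [2.5y] swap r/2=913/47374: DF=(1 − 913/47374·(0.997900+0.971800+0.938900+0.920100))/(1+913/47374) = 9087/10000 ≈ 0.908700
step 6 [3y] bond c/2=3/100: DF=(267229/250000 − 3/100·(0.997900+0.971800+0.938900+0.920100+0.908700))/(1+3/100) = 4499/5000 ≈ 0.899800
step 7 [3.5y] zero: DF = P = 4383/5000 ≈ 0.876600
step 8 [4y] zero: DF = P = 4251/5000 ≈ 0.850200

1 1/2 9979/10000
2 1 4859/5000
3 3/2 9389/10000
4 2 9201/10000
5 5/2 9087/10000
6 3 4499/5000
7 7/2 4383/5000
8 4 4251/5000
DF(2.5y) is solved at step 5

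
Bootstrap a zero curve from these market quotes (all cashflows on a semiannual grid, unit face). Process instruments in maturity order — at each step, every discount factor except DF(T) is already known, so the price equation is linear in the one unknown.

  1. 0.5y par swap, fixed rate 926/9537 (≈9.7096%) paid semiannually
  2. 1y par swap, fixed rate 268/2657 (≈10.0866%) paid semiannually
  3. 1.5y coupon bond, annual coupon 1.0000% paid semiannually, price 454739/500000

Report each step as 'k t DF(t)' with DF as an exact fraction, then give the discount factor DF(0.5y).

step 1 [0.5y] swap r/2=463/9537: DF=(1 − 463/9537·(0))/(1+463/9537) = 9537/10000 ≈ 0.953700
step 2 [1y] swap r/2=134/2657: DF=(1 − 134/2657·(0.953700))/(1+134/2657) = 4531/5000 ≈ 0.906200
step 3 [1.5y] bond c/2=1/200: DF=(454739/500000 − 1/200·(0.953700+0.906200))/(1+1/200) = 8957/10000 ≈ 0.895700

1 1/2 9537/10000
2 1 4531/5000
3 3/2 8957/10000
DF(0.5y) = 9537/10000 ≈ 0.953700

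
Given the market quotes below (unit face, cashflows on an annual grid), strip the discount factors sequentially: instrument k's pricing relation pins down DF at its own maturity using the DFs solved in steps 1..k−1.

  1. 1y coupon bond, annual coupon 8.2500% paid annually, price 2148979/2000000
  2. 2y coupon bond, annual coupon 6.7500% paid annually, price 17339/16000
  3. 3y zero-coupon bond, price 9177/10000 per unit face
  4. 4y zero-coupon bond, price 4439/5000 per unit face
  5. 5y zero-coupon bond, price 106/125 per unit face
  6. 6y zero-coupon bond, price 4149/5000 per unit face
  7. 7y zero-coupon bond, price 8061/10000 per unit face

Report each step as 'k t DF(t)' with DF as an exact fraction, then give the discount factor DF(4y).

step 1 [1y] bond c/1=33/400: DF=(2148979/2000000 − 33/400·(0))/(1+33/400) = 4963/5000 ≈ 0.992600
step 2 [2y] bond c/1=27/400: DF=(17339/16000 − 27/400·(0.992600))/(1+27/400) = 2381/2500 ≈ 0.952400
step 3 [3y] zero: DF = P = 9177/10000 ≈ 0.917700
step 4 [4y] zero: DF = P = 4439/5000 ≈ 0.887800
step 5 [5y] zero: DF = P = 106/125 ≈ 0.848000
step 6 [6y] zero: DF = P = 4149/5000 ≈ 0.829800
step 7 [7y] zero: DF = P = 8061/10000 ≈ 0.806100

1 1 4963/5000
2 2 2381/2500
3 3 9177/10000
4 4 4439/5000
5 5 106/125
6 6 4149/5000
7 7 8061/10000
DF(4y) = 4439/5000 ≈ 0.887800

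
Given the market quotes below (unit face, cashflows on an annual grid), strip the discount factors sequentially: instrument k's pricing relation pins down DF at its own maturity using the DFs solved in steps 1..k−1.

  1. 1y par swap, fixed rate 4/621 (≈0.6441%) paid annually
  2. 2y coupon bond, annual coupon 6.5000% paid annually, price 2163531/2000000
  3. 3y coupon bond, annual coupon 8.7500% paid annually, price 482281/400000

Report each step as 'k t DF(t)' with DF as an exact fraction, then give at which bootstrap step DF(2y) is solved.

1 1 621/625
2 2 9551/10000
3 3 9519/10000
DF(2y) is solved at step 2

step 1 [1y] swap r/1=4/621: DF=(1 − 4/621·(0))/(1+4/621) = 621/625 ≈ 0.993600
step 2 [2y] bond c/1=13/200: DF=(2163531/2000000 − 13/200·(0.993600))/(1+13/200) = 9551/10000 ≈ 0.955100
step 3 [3y] bond c/1=7/80: DF=(482281/400000 − 7/80·(0.993600+0.955100))/(1+7/80) = 9519/10000 ≈ 0.951900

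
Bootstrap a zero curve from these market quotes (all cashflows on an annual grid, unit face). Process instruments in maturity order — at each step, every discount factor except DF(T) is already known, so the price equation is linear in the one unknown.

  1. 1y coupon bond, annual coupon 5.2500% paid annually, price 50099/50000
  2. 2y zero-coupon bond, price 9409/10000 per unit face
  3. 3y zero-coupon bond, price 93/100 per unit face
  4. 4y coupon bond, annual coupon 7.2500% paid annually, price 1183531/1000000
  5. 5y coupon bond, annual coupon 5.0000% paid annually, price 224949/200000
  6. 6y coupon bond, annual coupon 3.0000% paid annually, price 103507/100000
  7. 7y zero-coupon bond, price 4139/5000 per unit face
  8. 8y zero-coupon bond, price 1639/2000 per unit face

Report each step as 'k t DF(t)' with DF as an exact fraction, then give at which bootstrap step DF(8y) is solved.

step 1 [1y] bond c/1=21/400: DF=(50099/50000 − 21/400·(0))/(1+21/400) = 119/125 ≈ 0.952000
step 2 [2y] zero: DF = P = 9409/10000 ≈ 0.940900
step 3 [3y] zero: DF = P = 93/100 ≈ 0.930000
step 4 [4y] bond c/1=29/400: DF=(1183531/1000000 − 29/400·(0.952000+0.940900+0.930000))/(1+29/400) = 9127/10000 ≈ 0.912700
step 5 [5y] bond c/1=1/20: DF=(224949/200000 − 1/20·(0.952000+0.940900+0.930000+0.912700))/(1+1/20) = 8933/10000 ≈ 0.893300
step 6 [6y] bond c/1=3/100: DF=(103507/100000 − 3/100·(0.952000+0.940900+0.930000+0.912700+0.893300))/(1+3/100) = 8701/10000 ≈ 0.870100
step 7 [7y] zero: DF = P = 4139/5000 ≈ 0.827800
step 8 [8y] zero: DF = P = 1639/2000 ≈ 0.819500

1 1 119/125
2 2 9409/10000
3 3 93/100
4 4 9127/10000
5 5 8933/10000
6 6 8701/10000
7 7 4139/5000
8 8 1639/2000
DF(8y) is solved at step 8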